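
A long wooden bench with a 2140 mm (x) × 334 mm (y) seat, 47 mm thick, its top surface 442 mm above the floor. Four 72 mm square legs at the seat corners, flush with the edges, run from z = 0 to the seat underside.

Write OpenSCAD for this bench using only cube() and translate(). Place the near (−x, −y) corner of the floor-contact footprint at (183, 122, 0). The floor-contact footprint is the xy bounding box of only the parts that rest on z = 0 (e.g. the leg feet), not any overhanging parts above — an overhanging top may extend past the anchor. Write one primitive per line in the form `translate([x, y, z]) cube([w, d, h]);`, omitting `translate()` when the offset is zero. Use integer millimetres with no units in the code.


translate([183, 122, 395]) cube([2140, 334, 47]);
translate([183, 122, 0]) cube([72, 72, 395]);
translate([183, 384, 0]) cube([72, 72, 395]);
translate([2251, 122, 0]) cube([72, 72, 395]);
translate([2251, 384, 0]) cube([72, 72, 395]);


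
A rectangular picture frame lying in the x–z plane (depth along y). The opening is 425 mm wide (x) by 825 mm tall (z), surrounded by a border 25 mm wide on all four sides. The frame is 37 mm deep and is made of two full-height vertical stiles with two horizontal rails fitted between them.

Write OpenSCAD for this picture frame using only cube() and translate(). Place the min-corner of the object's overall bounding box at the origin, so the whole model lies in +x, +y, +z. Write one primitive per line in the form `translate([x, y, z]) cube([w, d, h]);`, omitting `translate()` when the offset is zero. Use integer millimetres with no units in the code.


cube([25, 37, 875]);
translate([450, 0, 0]) cube([25, 37, 875]);
translate([25, 0, 0]) cube([425, 37, 25]);
translate([25, 0, 850]) cube([425, 37, 25]);


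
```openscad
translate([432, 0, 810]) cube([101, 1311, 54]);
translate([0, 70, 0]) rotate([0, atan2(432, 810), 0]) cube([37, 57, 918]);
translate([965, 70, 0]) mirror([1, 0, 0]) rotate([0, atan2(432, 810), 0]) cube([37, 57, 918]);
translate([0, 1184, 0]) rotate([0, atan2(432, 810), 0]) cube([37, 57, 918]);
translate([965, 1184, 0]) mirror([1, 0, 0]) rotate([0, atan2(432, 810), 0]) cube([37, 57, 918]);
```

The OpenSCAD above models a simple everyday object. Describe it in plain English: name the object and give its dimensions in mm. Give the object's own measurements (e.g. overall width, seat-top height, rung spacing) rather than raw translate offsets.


A sawhorse. A 101×1311×54 mm beam (x, y, z) sits on two A-frame leg pairs. Each pair is two raked legs of 37×57 mm section (57 mm along y) splaying symmetrically in x. Each leg rises 810 mm vertically over 432 mm of horizontal reach and is 918 mm long along its own axis. Every leg's outer bottom edge rests on the floor and its outer top edge meets a bottom edge of the beam — the left legs (tilting toward +x) meet the beam's −x bottom edge, the right legs (their mirror images, tilting toward −x) meet its +x bottom edge — so the leg tops tuck under the beam, the beam's underside is 810 mm above the floor, and the feet are 965 mm apart outside-to-outside with the beam centred between them. The two leg pairs are set in 70 mm from either end of the beam.


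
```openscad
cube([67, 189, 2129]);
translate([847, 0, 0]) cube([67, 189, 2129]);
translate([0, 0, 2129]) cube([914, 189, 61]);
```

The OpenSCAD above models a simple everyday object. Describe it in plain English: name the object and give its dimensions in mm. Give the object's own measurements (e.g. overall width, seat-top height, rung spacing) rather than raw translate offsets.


A door frame. The clear opening is 780 mm wide and 2129 mm high. Two 67 mm wide jambs, 189 mm deep, stand either side of the opening from the floor to the top of the opening. A 61 mm thick head sits across the top of both jambs, spanning the full outside width of the frame.


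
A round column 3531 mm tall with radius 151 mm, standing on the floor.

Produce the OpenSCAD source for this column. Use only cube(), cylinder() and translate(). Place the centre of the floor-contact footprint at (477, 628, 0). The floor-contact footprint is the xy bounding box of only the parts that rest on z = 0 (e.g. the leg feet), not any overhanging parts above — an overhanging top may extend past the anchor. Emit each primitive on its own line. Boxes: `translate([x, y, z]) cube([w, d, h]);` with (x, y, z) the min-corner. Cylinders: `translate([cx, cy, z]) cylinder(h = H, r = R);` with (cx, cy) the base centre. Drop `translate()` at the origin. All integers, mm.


translate([477, 628, 0]) cylinder(h = 3531, r = 151);


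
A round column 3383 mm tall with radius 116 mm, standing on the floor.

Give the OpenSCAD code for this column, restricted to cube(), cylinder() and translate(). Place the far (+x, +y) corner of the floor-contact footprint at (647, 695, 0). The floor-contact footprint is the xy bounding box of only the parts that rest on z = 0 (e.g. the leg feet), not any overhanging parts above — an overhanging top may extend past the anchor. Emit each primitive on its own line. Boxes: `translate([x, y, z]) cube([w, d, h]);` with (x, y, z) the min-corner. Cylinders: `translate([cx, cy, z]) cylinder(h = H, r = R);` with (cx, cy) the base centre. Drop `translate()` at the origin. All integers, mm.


translate([531, 579, 0]) cylinder(h = 3383, r = 116);


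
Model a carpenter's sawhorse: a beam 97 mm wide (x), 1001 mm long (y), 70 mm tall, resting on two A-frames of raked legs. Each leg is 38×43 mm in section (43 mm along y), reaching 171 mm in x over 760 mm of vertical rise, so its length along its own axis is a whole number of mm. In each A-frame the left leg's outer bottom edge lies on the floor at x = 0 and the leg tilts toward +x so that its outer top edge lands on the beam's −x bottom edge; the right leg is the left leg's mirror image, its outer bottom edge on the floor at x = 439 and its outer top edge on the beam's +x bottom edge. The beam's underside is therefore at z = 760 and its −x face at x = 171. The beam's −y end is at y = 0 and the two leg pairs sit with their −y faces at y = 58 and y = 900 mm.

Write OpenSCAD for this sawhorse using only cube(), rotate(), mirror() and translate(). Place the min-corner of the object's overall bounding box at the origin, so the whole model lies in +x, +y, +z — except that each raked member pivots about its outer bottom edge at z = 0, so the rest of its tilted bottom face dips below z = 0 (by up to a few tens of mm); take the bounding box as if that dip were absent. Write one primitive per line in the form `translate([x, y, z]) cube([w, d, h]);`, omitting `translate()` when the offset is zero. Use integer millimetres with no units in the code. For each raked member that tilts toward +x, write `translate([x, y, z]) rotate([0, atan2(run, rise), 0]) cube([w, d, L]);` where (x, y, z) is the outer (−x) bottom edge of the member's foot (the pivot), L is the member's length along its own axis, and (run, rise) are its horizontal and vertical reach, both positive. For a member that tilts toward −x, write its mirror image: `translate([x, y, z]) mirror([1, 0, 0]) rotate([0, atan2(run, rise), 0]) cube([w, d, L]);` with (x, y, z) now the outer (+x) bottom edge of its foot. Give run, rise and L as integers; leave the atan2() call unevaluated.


// leg length = √(171² + 760²) = 779
// right-leg outer foot x = 2·171 + 97 = 439
// beam min-corner = (171, 0, 760)
translate([171, 0, 760]) cube([97, 1001, 70]);
translate([0, 58, 0]) rotate([0, atan2(171, 760), 0]) cube([38, 43, 779]);
translate([439, 58, 0]) mirror([1, 0, 0]) rotate([0, atan2(171, 760), 0]) cube([38, 43, 779]);
translate([0, 900, 0]) rotate([0, atan2(171, 760), 0]) cube([38, 43, 779]);
translate([439, 900, 0]) mirror([1, 0, 0]) rotate([0, atan2(171, 760), 0]) cube([38, 43, 779]);


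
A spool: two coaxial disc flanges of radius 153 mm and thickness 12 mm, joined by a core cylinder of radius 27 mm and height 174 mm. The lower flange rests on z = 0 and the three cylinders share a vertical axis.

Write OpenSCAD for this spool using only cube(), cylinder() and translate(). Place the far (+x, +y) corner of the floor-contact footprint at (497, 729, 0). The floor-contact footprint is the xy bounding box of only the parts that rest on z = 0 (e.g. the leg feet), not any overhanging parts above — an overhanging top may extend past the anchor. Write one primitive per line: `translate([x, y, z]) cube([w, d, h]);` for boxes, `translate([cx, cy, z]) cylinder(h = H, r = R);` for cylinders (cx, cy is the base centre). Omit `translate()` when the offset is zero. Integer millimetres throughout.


translate([344, 576, 0]) cylinder(h = 12, r = 153);
translate([344, 576, 12]) cylinder(h = 174, r = 27);
translate([344, 576, 186]) cylinder(h = 12, r = 153);


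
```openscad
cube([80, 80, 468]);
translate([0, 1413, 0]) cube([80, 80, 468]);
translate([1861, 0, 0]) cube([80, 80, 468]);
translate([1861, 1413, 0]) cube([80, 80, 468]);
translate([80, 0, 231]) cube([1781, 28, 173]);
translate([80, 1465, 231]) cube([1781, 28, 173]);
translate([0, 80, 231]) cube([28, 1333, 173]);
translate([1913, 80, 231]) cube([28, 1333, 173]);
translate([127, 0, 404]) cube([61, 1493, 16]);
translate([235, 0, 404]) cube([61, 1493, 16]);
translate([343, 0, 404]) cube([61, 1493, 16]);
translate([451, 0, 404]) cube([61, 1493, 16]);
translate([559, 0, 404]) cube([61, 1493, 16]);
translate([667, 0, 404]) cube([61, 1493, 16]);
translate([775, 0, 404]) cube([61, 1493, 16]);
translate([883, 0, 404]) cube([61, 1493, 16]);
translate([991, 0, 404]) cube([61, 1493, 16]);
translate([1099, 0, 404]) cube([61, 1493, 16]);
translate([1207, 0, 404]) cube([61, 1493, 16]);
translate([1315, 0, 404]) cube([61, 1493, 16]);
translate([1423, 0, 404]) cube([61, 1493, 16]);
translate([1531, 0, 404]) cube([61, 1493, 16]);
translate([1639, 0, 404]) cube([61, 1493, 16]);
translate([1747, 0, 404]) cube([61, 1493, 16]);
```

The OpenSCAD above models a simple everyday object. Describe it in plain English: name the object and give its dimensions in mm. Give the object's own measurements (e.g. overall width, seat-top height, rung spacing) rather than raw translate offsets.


A bed frame 1941 mm long (x) by 1493 mm wide (y). Four 80×80 mm corner posts, 468 mm tall, at the corners of the footprint. Four rails of 28 mm thickness and 173 mm height run between adjacent posts with their undersides at z = 231 mm, their outer faces flush with the outside of the frame (the two x-running rails run between the posts' inner faces; the two y-running rails run between the posts' inner faces). 16 slats, each 61 mm wide (x) and 16 mm thick, lie across the top of the two x-running rails, running the full 1493 mm width of the frame in y; along x they sit between the end posts with a 47 mm gap after the −x posts and between neighbouring slats, leaving 53 mm before the +x posts.


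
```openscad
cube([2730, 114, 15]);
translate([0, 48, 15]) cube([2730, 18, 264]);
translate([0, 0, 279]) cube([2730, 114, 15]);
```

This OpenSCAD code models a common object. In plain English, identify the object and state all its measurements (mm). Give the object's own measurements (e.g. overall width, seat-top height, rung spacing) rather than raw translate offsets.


An I-beam lying along x, 2730 mm long. Overall section height 294 mm. Two flanges 114 mm wide (y) and 15 mm thick, one on the floor and one at the top; a web 18 mm thick runs between them, centred on the flange width.


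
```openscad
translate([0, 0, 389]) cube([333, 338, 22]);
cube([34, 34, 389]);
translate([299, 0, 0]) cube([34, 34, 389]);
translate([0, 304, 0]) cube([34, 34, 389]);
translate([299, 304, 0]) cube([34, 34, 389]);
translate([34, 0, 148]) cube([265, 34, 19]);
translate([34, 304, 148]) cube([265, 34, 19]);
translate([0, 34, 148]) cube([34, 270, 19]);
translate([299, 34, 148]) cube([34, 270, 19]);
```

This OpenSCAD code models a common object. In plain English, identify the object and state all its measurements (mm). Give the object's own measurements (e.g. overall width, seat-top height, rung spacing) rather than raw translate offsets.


A simple wooden stool: a rectangular seat 333 mm (x) by 338 mm (y), 22 mm thick, top face at z = 411 mm, on four square legs, each 34×34 mm in cross-section. The legs rest on z = 0, each flush with a corner of the seat. Four stretchers, 34 mm wide and 19 mm tall, connect adjacent legs with their undersides at z = 148 mm, each running between the inner faces of the legs it joins and aligned with the legs' outer faces on the other axis.


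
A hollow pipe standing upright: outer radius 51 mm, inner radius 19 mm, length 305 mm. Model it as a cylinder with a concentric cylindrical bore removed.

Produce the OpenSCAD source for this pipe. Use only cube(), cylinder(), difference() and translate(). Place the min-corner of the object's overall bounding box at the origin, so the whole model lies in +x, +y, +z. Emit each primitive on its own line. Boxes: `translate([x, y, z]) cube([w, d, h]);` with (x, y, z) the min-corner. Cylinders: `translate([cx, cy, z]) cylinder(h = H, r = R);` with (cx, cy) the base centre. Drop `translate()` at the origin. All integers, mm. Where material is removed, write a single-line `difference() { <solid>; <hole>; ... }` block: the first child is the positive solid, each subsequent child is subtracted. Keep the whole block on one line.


difference() { translate([51, 51, 0]) cylinder(h = 305, r = 51); translate([51, 51, 0]) cylinder(h = 305, r = 19); }


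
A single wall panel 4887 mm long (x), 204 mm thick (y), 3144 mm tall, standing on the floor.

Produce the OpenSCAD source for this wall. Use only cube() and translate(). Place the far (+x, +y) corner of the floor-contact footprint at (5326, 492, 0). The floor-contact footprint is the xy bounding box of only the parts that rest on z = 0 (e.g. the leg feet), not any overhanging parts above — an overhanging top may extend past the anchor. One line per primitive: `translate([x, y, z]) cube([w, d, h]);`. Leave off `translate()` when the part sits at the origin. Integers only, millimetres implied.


translate([439, 288, 0]) cube([4887, 204, 3144]);


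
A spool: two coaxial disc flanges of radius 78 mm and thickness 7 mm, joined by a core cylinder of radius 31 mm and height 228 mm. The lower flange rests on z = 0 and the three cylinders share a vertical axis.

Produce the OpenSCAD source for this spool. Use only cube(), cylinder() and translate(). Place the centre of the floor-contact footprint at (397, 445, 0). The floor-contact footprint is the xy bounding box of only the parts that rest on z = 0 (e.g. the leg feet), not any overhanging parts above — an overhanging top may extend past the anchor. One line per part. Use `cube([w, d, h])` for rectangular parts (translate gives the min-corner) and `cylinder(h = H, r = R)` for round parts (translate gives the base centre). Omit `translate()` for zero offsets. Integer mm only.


translate([397, 445, 0]) cylinder(h = 7, r = 78);
translate([397, 445, 7]) cylinder(h = 228, r = 31);
translate([397, 445, 235]) cylinder(h = 7, r = 78);


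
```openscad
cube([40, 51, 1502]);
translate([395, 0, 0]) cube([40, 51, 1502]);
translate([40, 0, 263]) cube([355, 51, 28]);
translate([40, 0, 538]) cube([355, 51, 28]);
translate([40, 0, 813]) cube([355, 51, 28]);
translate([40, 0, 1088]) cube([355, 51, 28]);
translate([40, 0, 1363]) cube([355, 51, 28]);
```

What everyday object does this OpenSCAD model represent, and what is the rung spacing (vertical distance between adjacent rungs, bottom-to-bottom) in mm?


A ladder. The rung spacing is 275 mm.

Two tall 40×51 posts with 5 short bars between them — a ladder. Adjacent rungs sit at z = 263 and z = 538, so the spacing is 538 − 263 = 275 mm.


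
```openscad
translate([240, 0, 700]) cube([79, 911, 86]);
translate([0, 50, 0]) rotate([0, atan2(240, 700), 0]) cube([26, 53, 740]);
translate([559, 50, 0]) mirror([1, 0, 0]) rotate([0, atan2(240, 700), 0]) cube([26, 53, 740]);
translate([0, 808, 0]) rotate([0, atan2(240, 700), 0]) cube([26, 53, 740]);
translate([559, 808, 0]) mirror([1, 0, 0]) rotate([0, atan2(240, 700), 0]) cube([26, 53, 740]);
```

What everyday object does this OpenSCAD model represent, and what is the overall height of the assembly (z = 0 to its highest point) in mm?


A sawhorse. The overall height is 786 mm.

A beam across two mirrored pairs of raked legs — a sawhorse. The beam's underside is at z = 700 (matching the legs' vertical rise in atan2(240, 700)) and the beam is 86 mm tall, so its top is at 700 + 86 = 786 mm. The raked legs top out at the beam's underside, so that is the highest point.


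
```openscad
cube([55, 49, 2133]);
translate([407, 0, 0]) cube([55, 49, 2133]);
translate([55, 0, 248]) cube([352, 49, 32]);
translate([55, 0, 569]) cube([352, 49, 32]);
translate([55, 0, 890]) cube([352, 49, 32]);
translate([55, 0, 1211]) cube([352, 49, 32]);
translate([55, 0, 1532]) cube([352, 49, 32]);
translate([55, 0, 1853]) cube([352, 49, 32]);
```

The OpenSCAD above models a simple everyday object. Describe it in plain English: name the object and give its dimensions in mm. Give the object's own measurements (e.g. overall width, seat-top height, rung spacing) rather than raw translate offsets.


A straight ladder. Two 55×49 mm vertical rails, 2133 mm tall, stand 462 mm apart (outside-to-outside) with their front faces coplanar on the −y side. 6 rungs, each 49 mm deep and 32 mm tall, span between the inner faces of the rails, front faces flush with the rails. The lowest rung's underside is at z = 248 mm and rungs are spaced 321 mm apart (underside to underside).


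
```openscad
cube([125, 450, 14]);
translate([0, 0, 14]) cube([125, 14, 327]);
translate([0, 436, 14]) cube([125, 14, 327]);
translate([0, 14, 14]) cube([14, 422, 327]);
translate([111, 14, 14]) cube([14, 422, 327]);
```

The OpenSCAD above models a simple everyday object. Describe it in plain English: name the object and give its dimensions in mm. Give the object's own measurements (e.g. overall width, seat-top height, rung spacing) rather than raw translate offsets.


An open-topped rectangular box: outside dimensions 125×450×341 mm, with a uniform wall and base thickness of 14 mm. The base is a full 125×450 slab on the floor; four walls sit on top of the base. The front and back walls (the −y and +y sides) span the full width; the two side walls fit between them.


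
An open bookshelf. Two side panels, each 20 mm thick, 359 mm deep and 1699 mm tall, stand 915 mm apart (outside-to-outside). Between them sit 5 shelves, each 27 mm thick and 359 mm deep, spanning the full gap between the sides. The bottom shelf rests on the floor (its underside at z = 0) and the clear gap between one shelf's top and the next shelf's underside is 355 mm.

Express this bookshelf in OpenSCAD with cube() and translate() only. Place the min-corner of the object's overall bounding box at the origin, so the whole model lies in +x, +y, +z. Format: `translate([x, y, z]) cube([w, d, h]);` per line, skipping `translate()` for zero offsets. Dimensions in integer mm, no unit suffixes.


cube([20, 359, 1699]);
translate([895, 0, 0]) cube([20, 359, 1699]);
translate([20, 0, 0]) cube([875, 359, 27]);
translate([20, 0, 382]) cube([875, 359, 27]);
translate([20, 0, 764]) cube([875, 359, 27]);
translate([20, 0, 1146]) cube([875, 359, 27]);
translate([20, 0, 1528]) cube([875, 359, 27]);


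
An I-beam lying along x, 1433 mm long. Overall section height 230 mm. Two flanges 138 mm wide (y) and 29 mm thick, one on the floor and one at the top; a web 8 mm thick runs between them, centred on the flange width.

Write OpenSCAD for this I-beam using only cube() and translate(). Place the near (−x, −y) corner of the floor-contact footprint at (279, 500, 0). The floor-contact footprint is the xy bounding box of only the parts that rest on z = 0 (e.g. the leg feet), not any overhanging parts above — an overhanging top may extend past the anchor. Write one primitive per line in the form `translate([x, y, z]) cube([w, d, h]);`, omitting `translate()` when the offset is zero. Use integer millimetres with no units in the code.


translate([279, 500, 0]) cube([1433, 138, 29]);
translate([279, 565, 29]) cube([1433, 8, 172]);
translate([279, 500, 201]) cube([1433, 138, 29]);


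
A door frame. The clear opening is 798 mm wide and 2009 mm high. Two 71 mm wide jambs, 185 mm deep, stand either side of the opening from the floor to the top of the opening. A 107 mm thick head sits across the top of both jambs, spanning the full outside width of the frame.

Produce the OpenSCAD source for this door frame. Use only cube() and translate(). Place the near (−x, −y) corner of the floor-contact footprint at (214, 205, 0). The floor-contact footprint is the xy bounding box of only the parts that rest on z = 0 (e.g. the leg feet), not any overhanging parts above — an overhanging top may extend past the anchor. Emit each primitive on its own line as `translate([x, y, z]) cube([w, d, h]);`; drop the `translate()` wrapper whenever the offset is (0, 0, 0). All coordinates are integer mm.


translate([214, 205, 0]) cube([71, 185, 2009]);
translate([1083, 205, 0]) cube([71, 185, 2009]);
translate([214, 205, 2009]) cube([940, 185, 107]);


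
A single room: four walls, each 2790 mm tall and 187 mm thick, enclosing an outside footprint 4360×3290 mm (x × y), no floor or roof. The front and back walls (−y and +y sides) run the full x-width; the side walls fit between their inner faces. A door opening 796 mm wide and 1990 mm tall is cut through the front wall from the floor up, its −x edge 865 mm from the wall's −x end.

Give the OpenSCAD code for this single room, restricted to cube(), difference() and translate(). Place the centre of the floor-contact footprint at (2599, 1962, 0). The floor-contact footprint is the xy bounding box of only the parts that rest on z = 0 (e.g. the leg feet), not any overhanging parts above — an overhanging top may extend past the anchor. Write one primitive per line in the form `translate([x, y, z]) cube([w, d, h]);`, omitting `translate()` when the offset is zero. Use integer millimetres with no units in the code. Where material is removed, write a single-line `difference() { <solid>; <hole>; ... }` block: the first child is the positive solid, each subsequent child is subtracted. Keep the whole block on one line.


difference() { translate([419, 317, 0]) cube([4360, 187, 2790]); translate([1284, 317, 0]) cube([796, 187, 1990]); }
translate([419, 3420, 0]) cube([4360, 187, 2790]);
translate([419, 504, 0]) cube([187, 2916, 2790]);
translate([4592, 504, 0]) cube([187, 2916, 2790]);


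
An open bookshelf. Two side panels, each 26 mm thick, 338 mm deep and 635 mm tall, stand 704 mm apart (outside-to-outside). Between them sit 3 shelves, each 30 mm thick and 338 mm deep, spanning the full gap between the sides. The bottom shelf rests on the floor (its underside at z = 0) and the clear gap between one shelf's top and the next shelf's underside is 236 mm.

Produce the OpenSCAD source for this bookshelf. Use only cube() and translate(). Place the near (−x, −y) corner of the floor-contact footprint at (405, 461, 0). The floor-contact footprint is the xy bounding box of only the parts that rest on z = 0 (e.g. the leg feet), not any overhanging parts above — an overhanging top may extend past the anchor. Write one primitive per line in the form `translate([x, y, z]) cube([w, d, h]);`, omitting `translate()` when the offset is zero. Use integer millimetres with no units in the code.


translate([405, 461, 0]) cube([26, 338, 635]);
translate([1083, 461, 0]) cube([26, 338, 635]);
translate([431, 461, 0]) cube([652, 338, 30]);
translate([431, 461, 266]) cube([652, 338, 30]);
translate([431, 461, 532]) cube([652, 338, 30]);


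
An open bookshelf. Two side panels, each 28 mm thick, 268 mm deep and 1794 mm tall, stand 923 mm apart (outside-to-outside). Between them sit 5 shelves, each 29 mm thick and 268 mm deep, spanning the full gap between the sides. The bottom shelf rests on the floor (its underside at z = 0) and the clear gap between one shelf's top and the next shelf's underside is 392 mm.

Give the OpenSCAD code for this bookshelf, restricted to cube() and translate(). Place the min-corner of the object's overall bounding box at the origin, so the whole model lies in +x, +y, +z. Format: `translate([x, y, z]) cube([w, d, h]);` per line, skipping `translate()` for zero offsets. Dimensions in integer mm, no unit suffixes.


cube([28, 268, 1794]);
translate([895, 0, 0]) cube([28, 268, 1794]);
translate([28, 0, 0]) cube([867, 268, 29]);
translate([28, 0, 421]) cube([867, 268, 29]);
translate([28, 0, 842]) cube([867, 268, 29]);
translate([28, 0, 1263]) cube([867, 268, 29]);
translate([28, 0, 1684]) cube([867, 268, 29]);


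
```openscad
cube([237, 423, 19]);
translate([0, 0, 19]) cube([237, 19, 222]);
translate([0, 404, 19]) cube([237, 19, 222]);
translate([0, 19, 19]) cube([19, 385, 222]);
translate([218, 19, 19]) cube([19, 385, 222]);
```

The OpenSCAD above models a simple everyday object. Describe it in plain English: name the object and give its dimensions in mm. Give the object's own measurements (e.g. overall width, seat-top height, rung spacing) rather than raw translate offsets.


An open-topped rectangular box: outside dimensions 237×423×241 mm, with a uniform wall and base thickness of 19 mm. The base is a full 237×423 slab on the floor; four walls sit on top of the base. The front and back walls (the −y and +y sides) span the full width; the two side walls fit between them.


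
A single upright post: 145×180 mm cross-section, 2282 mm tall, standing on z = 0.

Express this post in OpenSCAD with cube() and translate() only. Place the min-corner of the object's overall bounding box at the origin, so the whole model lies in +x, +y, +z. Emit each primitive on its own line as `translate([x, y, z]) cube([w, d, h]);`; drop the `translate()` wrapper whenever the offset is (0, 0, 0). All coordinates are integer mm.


cube([145, 180, 2282]);


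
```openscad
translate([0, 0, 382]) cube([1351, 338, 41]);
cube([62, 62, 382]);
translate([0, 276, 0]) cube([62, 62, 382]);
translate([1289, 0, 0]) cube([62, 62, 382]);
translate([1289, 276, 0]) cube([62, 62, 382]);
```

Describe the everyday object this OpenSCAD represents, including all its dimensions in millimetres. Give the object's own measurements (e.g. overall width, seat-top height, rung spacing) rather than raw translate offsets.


A long wooden bench with a 1351 mm (x) × 338 mm (y) seat, 41 mm thick, its top surface 423 mm above the floor. Four 62 mm square legs at the seat corners, flush with the edges, run from z = 0 to the seat underside.


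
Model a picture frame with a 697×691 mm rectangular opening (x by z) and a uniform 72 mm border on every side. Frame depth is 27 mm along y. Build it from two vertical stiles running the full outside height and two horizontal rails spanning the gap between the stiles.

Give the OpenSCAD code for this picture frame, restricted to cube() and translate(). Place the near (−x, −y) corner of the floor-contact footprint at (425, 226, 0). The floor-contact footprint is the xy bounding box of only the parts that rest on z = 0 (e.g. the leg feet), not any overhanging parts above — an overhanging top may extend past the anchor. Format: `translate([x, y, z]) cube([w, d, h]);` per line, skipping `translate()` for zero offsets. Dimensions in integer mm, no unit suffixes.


translate([425, 226, 0]) cube([72, 27, 835]);
translate([1194, 226, 0]) cube([72, 27, 835]);
translate([497, 226, 0]) cube([697, 27, 72]);
translate([497, 226, 763]) cube([697, 27, 72]);


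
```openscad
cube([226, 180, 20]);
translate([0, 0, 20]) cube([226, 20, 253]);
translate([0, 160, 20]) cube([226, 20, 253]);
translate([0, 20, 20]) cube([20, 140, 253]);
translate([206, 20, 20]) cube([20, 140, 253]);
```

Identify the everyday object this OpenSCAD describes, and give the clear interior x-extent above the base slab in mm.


An open box. The internal width is 186 mm.

A 226×180 base slab with four walls standing on it — an open box. The base is 226 mm wide and the walls are 20 mm thick, so the internal width is 226 − 2 × 20 = 186 mm.


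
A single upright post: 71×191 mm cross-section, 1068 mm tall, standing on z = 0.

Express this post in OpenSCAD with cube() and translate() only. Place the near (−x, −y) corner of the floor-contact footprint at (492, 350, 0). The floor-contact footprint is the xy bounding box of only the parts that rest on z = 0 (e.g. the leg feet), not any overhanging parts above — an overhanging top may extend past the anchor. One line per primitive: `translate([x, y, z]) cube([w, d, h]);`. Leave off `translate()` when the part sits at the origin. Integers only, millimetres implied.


translate([492, 350, 0]) cube([71, 191, 1068]);


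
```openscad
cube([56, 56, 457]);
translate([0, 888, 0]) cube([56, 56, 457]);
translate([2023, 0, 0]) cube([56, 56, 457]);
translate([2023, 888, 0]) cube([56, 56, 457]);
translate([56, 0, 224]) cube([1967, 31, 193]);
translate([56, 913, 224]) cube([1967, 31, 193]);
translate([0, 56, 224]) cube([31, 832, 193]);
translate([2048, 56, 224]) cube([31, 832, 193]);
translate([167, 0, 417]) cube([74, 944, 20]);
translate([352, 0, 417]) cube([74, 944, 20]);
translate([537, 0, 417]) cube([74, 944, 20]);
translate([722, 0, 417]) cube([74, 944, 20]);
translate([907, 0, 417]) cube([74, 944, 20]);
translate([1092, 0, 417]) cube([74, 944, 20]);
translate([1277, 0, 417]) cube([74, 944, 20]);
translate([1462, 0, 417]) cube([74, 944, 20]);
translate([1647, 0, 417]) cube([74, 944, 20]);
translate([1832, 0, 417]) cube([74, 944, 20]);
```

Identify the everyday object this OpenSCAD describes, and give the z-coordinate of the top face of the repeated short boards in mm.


A bed frame. The slat-top height is 437 mm.

Four posts, four rails, and a row of slats — a bed frame. Slats sit on the rails at z = 224 + 193 = 417; with slat thickness 20, the top is 437 mm.


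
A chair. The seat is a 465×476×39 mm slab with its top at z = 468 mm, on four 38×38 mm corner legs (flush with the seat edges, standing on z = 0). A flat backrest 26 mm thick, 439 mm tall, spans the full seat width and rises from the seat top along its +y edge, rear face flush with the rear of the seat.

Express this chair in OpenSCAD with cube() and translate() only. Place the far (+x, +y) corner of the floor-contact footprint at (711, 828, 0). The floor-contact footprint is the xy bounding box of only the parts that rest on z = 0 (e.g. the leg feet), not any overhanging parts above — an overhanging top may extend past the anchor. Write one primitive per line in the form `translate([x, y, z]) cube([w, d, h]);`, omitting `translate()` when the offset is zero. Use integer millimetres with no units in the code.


translate([246, 352, 429]) cube([465, 476, 39]);
translate([246, 352, 0]) cube([38, 38, 429]);
translate([673, 352, 0]) cube([38, 38, 429]);
translate([246, 790, 0]) cube([38, 38, 429]);
translate([673, 790, 0]) cube([38, 38, 429]);
translate([246, 802, 468]) cube([465, 26, 439]);


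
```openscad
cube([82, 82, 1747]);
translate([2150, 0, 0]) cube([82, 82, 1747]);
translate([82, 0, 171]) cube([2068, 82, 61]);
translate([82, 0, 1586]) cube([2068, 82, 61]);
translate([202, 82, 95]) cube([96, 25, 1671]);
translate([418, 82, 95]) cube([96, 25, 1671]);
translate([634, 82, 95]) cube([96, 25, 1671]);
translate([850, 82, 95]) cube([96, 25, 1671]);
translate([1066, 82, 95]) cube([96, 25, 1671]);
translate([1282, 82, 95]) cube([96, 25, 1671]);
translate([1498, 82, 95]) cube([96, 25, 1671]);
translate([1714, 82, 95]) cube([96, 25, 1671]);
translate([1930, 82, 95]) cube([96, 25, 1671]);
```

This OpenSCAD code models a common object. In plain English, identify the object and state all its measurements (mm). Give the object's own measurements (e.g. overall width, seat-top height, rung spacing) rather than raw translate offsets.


A fence section. Two 82×82 mm posts, 1747 mm tall, stand on the floor with a clear span of 2068 mm between their inner faces. Two horizontal rails of 82×61 mm section span the gap between the posts with their undersides at z = 171 mm and z = 1586 mm, flush with the posts' −y face. 9 pickets, each 96 mm wide, 25 mm thick and 1671 mm tall, are fixed to the +y face of the rails with their bottoms at z = 95 mm, spaced across the span with a 120 mm gap after the −x post and between neighbouring pickets, with 124 mm left before the +x post.


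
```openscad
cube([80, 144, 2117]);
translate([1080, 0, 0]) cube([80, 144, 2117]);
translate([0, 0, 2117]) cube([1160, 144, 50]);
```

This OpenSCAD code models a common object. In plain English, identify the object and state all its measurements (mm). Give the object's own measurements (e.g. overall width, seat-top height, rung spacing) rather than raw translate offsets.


A door frame. The clear opening is 1000 mm wide and 2117 mm high. Two 80 mm wide jambs, 144 mm deep, stand either side of the opening from the floor to the top of the opening. A 50 mm thick head sits across the top of both jambs, spanning the full outside width of the frame.


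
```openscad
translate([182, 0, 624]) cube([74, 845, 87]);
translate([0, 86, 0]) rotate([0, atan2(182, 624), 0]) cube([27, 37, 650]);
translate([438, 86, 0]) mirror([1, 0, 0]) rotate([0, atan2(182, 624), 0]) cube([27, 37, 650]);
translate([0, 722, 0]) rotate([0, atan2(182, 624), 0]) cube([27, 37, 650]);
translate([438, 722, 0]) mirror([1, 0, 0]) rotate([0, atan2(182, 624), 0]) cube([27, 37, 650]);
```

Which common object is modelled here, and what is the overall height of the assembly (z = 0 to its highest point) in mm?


A sawhorse. The overall height is 711 mm.

A beam across two mirrored pairs of raked legs — a sawhorse. The beam's underside is at z = 624 (matching the legs' vertical rise in atan2(182, 624)) and the beam is 87 mm tall, so its top is at 624 + 87 = 711 mm. The raked legs top out at the beam's underside, so that is the highest point.


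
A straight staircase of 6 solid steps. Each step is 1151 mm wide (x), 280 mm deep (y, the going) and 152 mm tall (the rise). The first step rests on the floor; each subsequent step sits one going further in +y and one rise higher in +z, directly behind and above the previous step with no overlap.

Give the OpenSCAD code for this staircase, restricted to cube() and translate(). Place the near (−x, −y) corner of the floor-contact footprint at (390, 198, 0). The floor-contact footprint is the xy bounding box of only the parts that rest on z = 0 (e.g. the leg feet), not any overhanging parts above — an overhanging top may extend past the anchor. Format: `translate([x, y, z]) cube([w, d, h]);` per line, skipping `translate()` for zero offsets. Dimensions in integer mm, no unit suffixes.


translate([390, 198, 0]) cube([1151, 280, 152]);
translate([390, 478, 152]) cube([1151, 280, 152]);
translate([390, 758, 304]) cube([1151, 280, 152]);
translate([390, 1038, 456]) cube([1151, 280, 152]);
translate([390, 1318, 608]) cube([1151, 280, 152]);
translate([390, 1598, 760]) cube([1151, 280, 152]);


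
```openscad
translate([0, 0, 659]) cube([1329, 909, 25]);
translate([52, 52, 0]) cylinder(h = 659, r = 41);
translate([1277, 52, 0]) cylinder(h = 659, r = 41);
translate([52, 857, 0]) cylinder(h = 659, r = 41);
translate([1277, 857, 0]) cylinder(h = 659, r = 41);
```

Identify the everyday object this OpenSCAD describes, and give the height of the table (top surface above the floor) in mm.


A table. The table height is 684 mm.

A 1329×909×25 slab sits at z = 659 on four Ø82 mm round legs — a table. The top surface is at 659 + 25 = 684 mm.


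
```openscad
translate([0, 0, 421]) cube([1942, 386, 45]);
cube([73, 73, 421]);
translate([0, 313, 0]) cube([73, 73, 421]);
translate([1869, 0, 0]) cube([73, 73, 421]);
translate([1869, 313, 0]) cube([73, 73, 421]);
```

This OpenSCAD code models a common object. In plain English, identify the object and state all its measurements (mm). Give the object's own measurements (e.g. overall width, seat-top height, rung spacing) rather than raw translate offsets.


A bench: a 1942×386 mm seat slab, 45 mm thick, top at z = 466 mm, on four 73×73 mm square legs flush with the seat corners and standing on z = 0.


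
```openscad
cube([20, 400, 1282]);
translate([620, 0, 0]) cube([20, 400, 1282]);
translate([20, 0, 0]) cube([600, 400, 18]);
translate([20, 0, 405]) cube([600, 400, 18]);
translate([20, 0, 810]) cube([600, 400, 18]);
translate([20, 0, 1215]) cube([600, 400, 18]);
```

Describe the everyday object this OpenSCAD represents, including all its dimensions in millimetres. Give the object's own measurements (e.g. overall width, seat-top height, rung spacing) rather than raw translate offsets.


An open bookshelf. Two side panels, each 20 mm thick, 400 mm deep and 1282 mm tall, stand 640 mm apart (outside-to-outside). Between them sit 4 shelves, each 18 mm thick and 400 mm deep, spanning the full gap between the sides. The bottom shelf rests on the floor (its underside at z = 0) and the clear gap between one shelf's top and the next shelf's underside is 387 mm.


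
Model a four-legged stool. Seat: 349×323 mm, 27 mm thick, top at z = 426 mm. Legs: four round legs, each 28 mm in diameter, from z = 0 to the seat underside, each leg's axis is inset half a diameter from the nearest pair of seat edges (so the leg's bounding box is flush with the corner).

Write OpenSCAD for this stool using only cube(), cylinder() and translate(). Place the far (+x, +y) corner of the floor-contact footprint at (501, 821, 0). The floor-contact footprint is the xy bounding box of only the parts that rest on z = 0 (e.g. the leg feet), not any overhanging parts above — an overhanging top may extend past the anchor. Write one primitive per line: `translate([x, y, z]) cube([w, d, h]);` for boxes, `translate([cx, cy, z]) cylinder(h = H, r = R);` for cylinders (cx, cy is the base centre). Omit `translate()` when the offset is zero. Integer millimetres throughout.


translate([152, 498, 399]) cube([349, 323, 27]);
translate([166, 512, 0]) cylinder(h = 399, r = 14);
translate([487, 512, 0]) cylinder(h = 399, r = 14);
translate([166, 807, 0]) cylinder(h = 399, r = 14);
translate([487, 807, 0]) cylinder(h = 399, r = 14);


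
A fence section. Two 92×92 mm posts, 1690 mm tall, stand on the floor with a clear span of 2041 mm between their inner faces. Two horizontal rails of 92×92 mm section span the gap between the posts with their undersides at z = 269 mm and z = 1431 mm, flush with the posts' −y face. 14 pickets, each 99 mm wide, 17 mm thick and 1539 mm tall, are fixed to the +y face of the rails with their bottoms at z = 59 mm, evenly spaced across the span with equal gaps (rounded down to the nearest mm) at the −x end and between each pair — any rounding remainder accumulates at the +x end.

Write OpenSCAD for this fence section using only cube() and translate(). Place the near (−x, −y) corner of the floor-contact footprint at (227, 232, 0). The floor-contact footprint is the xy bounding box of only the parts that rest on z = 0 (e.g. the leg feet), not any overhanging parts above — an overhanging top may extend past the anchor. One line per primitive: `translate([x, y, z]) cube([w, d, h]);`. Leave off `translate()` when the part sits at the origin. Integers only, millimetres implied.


translate([227, 232, 0]) cube([92, 92, 1690]);
translate([2360, 232, 0]) cube([92, 92, 1690]);
translate([319, 232, 269]) cube([2041, 92, 92]);
translate([319, 232, 1431]) cube([2041, 92, 92]);
translate([362, 324, 59]) cube([99, 17, 1539]);
translate([504, 324, 59]) cube([99, 17, 1539]);
translate([646, 324, 59]) cube([99, 17, 1539]);
translate([788, 324, 59]) cube([99, 17, 1539]);
translate([930, 324, 59]) cube([99, 17, 1539]);
translate([1072, 324, 59]) cube([99, 17, 1539]);
translate([1214, 324, 59]) cube([99, 17, 1539]);
translate([1356, 324, 59]) cube([99, 17, 1539]);
translate([1498, 324, 59]) cube([99, 17, 1539]);
translate([1640, 324, 59]) cube([99, 17, 1539]);
translate([1782, 324, 59]) cube([99, 17, 1539]);
translate([1924, 324, 59]) cube([99, 17, 1539]);
translate([2066, 324, 59]) cube([99, 17, 1539]);
translate([2208, 324, 59]) cube([99, 17, 1539]);
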